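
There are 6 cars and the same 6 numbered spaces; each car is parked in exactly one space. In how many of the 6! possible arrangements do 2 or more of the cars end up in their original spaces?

191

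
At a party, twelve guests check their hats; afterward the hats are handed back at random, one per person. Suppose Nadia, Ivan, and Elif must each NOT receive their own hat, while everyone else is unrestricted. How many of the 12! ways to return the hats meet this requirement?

369774720

Let A_j be the event that the j-th constrained one is fixed. By inclusion-exclusion over the 3 events:
Σ_{j=0}^{3} (-1)^j C(3,j)(12-j)!
= C(3,0)·12! - C(3,1)·11! + C(3,2)·10! - C(3,3)·9!
= 479001600 - 119750400 + 10886400 - 362880
= 369774720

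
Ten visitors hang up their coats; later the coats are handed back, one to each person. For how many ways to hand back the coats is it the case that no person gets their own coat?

1334961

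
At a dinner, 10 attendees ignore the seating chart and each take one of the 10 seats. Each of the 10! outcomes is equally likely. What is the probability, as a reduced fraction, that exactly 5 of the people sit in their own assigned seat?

11/3600

Favorable outcomes: C(10,5)·!5 = 252·44 = 11088.
Total outcomes: 10! = 3628800.
Probability = 11088/3628800 = 11/3600.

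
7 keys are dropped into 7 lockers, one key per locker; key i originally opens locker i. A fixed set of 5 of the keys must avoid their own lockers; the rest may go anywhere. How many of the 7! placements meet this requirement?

Inclusion-exclusion on the 5 forbidden self-matches:
Σ_{j=0}^{5} (-1)^j C(5,j)(7-j)!
= C(5,0)·7! - C(5,1)·6! + C(5,2)·5! - C(5,3)·4! + C(5,4)·3! - C(5,5)·2!
= 5040 - 3600 + 1200 - 240 + 30 - 2
= 2428

2428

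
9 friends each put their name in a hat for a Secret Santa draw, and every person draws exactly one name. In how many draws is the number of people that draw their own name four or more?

6883

# with exactly i fixed is C(9,i)·!(9-i); sum over i=4..9:
  i=4: C(9,4)·!5 = 126·44 = 5544
  i=5: C(9,5)·!4 = 126·9 = 1134
  i=6: C(9,6)·!3 = 84·2 = 168
  i=7: C(9,7)·!2 = 36·1 = 36
  i=8: C(9,8)·!1 = 9·0 = 0
  i=9: C(9,9)·!0 = 1·1 = 1
Total = 6883.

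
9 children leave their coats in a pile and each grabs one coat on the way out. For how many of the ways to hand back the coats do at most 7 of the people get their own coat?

Sum C(9,i)·!(9-i) for i = 0..7:
  i=0: C(9,0)·!9 = 1·133496 = 133496
  i=1: C(9,1)·!8 = 9·14833 = 133497
  i=2: C(9,2)·!7 = 36·1854 = 66744
  i=3: C(9,3)·!6 = 84·265 = 22260
  i=4: C(9,4)·!5 = 126·44 = 5544
  i=5: C(9,5)·!4 = 126·9 = 1134
  i=6: C(9,6)·!3 = 84·2 = 168
  i=7: C(9,7)·!2 = 36·1 = 36
Total = 362879.

362879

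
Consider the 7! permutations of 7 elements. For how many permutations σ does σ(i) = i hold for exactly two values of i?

Pick the 2 fixed positions: C(7,2) = 21 ways.
The other 5 form a derangement: !5 = 44.
Total: 21 × 44 = 924.

924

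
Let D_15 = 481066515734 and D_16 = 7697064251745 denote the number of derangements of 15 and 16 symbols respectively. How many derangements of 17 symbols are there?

D_17 = (17-1)·(D_16 + D_15) = 16·(7697064251745 + 481066515734) = 16·8178130767479 = 130850092279664.

130850092279664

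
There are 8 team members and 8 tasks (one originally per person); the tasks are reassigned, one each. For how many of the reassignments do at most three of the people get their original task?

# with exactly i fixed is C(8,i)·!(8-i); sum over i=0..3:
  i=0: C(8,0)·!8 = 1·14833 = 14833
  i=1: C(8,1)·!7 = 8·1854 = 14832
  i=2: C(8,2)·!6 = 28·265 = 7420
  i=3: C(8,3)·!5 = 56·44 = 2464
Total = 39549.

39549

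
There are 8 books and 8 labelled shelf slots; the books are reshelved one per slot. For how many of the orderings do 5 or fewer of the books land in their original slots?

Sum C(8,i)·!(8-i) for i = 0..5:
  i=0: C(8,0)·!8 = 1·14833 = 14833
  i=1: C(8,1)·!7 = 8·1854 = 14832
  i=2: C(8,2)·!6 = 28·265 = 7420
  i=3: C(8,3)·!5 = 56·44 = 2464
  i=4: C(8,4)·!4 = 70·9 = 630
  i=5: C(8,5)·!3 = 56·2 = 112
Total = 40291.

40291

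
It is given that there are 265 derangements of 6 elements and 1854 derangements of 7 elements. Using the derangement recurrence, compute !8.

14833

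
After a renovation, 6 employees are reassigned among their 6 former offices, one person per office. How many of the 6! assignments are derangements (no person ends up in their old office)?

265

!6 is the nearest integer to 6!/e.
6! = 720, and 720/e ≈ 264.87, so !6 = 265.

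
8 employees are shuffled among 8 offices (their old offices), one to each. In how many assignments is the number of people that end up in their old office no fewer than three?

# with exactly i fixed is C(8,i)·!(8-i); sum over i=3..8:
  i=3: C(8,3)·!5 = 56·44 = 2464
  i=4: C(8,4)·!4 = 70·9 = 630
  i=5: C(8,5)·!3 = 56·2 = 112
  i=6: C(8,6)·!2 = 28·1 = 28
  i=7: C(8,7)·!1 = 8·0 = 0
  i=8: C(8,8)·!0 = 1·1 = 1
Total = 3235.

3235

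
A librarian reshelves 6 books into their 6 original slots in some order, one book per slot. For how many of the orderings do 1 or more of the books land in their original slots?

455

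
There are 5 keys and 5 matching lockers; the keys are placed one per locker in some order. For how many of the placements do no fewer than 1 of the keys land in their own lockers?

76

# with exactly i fixed is C(5,i)·!(5-i); sum over i=1..5:
  i=1: C(5,1)·!4 = 5·9 = 45
  i=2: C(5,2)·!3 = 10·2 = 20
  i=3: C(5,3)·!2 = 10·1 = 10
  i=4: C(5,4)·!1 = 5·0 = 0
  i=5: C(5,5)·!0 = 1·1 = 1
Total = 76.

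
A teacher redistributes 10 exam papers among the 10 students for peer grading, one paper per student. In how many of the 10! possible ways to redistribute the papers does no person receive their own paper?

1334961

The number of derangements of 10 is !10 = Σ_{k=0}^{10} (-1)^k·10!/k!
= 10! - 10!/1! + 10!/2! - 10!/3! + 10!/4! - 10!/5! + 10!/6! - 10!/7! + 10!/8! - 10!/9! + 10!/10!
= 3628800 - 3628800 + 1814400 - 604800 + 151200 - 30240 + 5040 - 720 + 90 - 10 + 1
= 1334961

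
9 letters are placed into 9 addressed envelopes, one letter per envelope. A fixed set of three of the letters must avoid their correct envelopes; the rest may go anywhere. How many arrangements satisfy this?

Let A_j be the event that the j-th constrained one is fixed. By inclusion-exclusion over the 3 events:
Σ_{j=0}^{3} (-1)^j C(3,j)(9-j)!
= C(3,0)·9! - C(3,1)·8! + C(3,2)·7! - C(3,3)·6!
= 362880 - 120960 + 15120 - 720
= 256320

256320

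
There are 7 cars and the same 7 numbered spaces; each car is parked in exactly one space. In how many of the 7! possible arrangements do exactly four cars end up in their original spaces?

70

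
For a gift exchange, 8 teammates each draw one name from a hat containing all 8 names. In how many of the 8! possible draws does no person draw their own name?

14833

The number of derangements of 8 is !8 = Σ_{k=0}^{8} (-1)^k·8!/k!
= 8! - 8!/1! + 8!/2! - 8!/3! + 8!/4! - 8!/5! + 8!/6! - 8!/7! + 8!/8!
= 40320 - 40320 + 20160 - 6720 + 1680 - 336 + 56 - 8 + 1
= 14833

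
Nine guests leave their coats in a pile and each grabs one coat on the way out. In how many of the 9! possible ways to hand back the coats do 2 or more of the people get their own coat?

# with exactly i fixed is C(9,i)·!(9-i); sum over i=2..9:
  i=2: C(9,2)·!7 = 36·1854 = 66744
  i=3: C(9,3)·!6 = 84·265 = 22260
  i=4: C(9,4)·!5 = 126·44 = 5544
  i=5: C(9,5)·!4 = 126·9 = 1134
  i=6: C(9,6)·!3 = 84·2 = 168
  i=7: C(9,7)·!2 = 36·1 = 36
  i=8: C(9,8)·!1 = 9·0 = 0
  i=9: C(9,9)·!0 = 1·1 = 1
Total = 95887.

95887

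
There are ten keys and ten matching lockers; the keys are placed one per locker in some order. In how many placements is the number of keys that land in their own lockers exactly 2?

667485

Pick the 2 fixed positions: C(10,2) = 45 ways.
The remaining 8 must be deranged: !8 = 14833.
Total: 45 × 14833 = 667485.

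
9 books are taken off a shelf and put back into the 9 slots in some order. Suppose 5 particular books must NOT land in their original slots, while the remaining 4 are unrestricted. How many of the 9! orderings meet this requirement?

205056

Inclusion-exclusion on the 5 forbidden self-matches:
Σ_{j=0}^{5} (-1)^j C(5,j)(9-j)!
= C(5,0)·9! - C(5,1)·8! + C(5,2)·7! - C(5,3)·6! + C(5,4)·5! - C(5,5)·4!
= 362880 - 201600 + 50400 - 7200 + 600 - 24
= 205056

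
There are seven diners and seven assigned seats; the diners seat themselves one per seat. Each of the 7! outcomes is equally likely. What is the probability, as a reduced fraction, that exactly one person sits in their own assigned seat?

53/144

Favorable outcomes: C(7,1)·!6 = 7·265 = 1855.
Total outcomes: 7! = 5040.
Probability = 1855/5040 = 53/144.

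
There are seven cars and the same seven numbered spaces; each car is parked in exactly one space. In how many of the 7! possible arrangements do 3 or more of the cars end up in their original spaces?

Sum C(7,i)·!(7-i) for i = 3..7:
  i=3: C(7,3)·!4 = 35·9 = 315
  i=4: C(7,4)·!3 = 35·2 = 70
  i=5: C(7,5)·!2 = 21·1 = 21
  i=6: C(7,6)·!1 = 7·0 = 0
  i=7: C(7,7)·!0 = 1·1 = 1
Total = 407.

407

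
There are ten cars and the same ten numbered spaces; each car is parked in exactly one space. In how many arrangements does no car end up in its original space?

1334961

Recurrence: !10 = 9·(!9 + !8).
!10 = 9·(133496 + 14833) = 9·148329 = 1334961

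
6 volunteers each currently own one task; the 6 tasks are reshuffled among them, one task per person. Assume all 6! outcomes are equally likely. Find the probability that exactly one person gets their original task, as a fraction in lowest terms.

Favorable outcomes: C(6,1)·!5 = 6·44 = 264.
Total outcomes: 6! = 720.
Probability = 264/720 = 11/30.

11/30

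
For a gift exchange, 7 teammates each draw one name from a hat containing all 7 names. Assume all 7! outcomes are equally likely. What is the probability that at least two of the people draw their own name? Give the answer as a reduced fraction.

1331/5040

Favorable outcomes: Σ_{i≥2} C(7,i)·!(7-i) = 21·44 + 35·9 + 35·2 + 21·1 + 7·0 + 1·1 = 1331.
Total outcomes: 7! = 5040.
Probability = 1331/5040 = 1331/5040.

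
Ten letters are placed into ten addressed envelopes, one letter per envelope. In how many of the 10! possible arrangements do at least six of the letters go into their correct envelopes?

2176

# with exactly i fixed is C(10,i)·!(10-i); sum over i=6..10:
  i=6: C(10,6)·!4 = 210·9 = 1890
  i=7: C(10,7)·!3 = 120·2 = 240
  i=8: C(10,8)·!2 = 45·1 = 45
  i=9: C(10,9)·!1 = 10·0 = 0
  i=10: C(10,10)·!0 = 1·1 = 1
Total = 2176.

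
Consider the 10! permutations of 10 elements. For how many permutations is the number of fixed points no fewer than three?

291394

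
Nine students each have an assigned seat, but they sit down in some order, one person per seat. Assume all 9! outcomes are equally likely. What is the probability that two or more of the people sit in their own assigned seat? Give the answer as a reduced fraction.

95887/362880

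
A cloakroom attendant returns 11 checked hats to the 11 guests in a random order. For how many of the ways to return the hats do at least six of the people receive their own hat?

Sum C(11,i)·!(11-i) for i = 6..11:
  i=6: C(11,6)·!5 = 462·44 = 20328
  i=7: C(11,7)·!4 = 330·9 = 2970
  i=8: C(11,8)·!3 = 165·2 = 330
  i=9: C(11,9)·!2 = 55·1 = 55
  i=10: C(11,10)·!1 = 11·0 = 0
  i=11: C(11,11)·!0 = 1·1 = 1
Total = 23684.

23684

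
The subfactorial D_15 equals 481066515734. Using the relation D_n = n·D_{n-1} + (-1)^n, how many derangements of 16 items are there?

7697064251745

D_16 = 16·481066515734 + 1 = 7697064251745.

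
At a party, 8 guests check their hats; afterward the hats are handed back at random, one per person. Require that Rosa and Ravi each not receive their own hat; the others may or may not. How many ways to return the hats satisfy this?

30960

Inclusion-exclusion on the 2 forbidden self-matches:
Σ_{j=0}^{2} (-1)^j C(2,j)(8-j)!
= C(2,0)·8! - C(2,1)·7! + C(2,2)·6!
= 40320 - 10080 + 720
= 30960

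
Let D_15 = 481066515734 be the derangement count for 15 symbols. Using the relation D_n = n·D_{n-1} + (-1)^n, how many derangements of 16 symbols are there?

D_16 = 16·481066515734 + 1 = 7697064251745.

7697064251745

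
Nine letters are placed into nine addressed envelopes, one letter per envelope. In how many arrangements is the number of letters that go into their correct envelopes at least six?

# with exactly i fixed is C(9,i)·!(9-i); sum over i=6..9:
  i=6: C(9,6)·!3 = 84·2 = 168
  i=7: C(9,7)·!2 = 36·1 = 36
  i=8: C(9,8)·!1 = 9·0 = 0
  i=9: C(9,9)·!0 = 1·1 = 1
Total = 205.

205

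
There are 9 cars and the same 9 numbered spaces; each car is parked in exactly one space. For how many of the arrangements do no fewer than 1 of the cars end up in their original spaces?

229384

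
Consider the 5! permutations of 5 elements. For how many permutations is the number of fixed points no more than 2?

109

# with exactly i fixed is C(5,i)·!(5-i); sum over i=0..2:
  i=0: C(5,0)·!5 = 1·44 = 44
  i=1: C(5,1)·!4 = 5·9 = 45
  i=2: C(5,2)·!3 = 10·2 = 20
Total = 109.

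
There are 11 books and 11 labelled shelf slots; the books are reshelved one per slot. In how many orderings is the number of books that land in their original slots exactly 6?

20328

Choose which 6 of the 11 are fixed: C(11,6) = 462.
The remaining 5 must be deranged: !5 = 44.
Total: 462 × 44 = 20328.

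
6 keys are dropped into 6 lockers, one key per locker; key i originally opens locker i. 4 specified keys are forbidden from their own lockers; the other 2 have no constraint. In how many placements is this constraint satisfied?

362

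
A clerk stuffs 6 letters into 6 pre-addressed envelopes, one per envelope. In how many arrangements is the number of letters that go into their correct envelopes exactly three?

Choose which 3 of the 6 are fixed: C(6,3) = 20.
The remaining 3 must be deranged: !3 = 2.
Total: 20 × 2 = 40.

40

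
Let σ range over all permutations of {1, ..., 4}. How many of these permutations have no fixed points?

9

The number of derangements of 4 is !4 = Σ_{k=0}^{4} (-1)^k·4!/k!
= 4! - 4!/1! + 4!/2! - 4!/3! + 4!/4!
= 24 - 24 + 12 - 4 + 1
= 9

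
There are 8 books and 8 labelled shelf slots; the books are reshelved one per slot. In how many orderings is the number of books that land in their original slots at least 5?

141

# with exactly i fixed is C(8,i)·!(8-i); sum over i=5..8:
  i=5: C(8,5)·!3 = 56·2 = 112
  i=6: C(8,6)·!2 = 28·1 = 28
  i=7: C(8,7)·!1 = 8·0 = 0
  i=8: C(8,8)·!0 = 1·1 = 1
Total = 141.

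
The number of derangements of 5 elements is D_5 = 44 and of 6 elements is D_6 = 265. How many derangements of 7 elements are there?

1854

D_7 = (7-1)·(D_6 + D_5) = 6·(265 + 44) = 6·309 = 1854.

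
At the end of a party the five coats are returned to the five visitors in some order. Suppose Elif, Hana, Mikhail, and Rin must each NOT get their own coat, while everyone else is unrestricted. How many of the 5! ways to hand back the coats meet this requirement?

Let A_j be the event that the j-th constrained one is fixed. By inclusion-exclusion over the 4 events:
Σ_{j=0}^{4} (-1)^j C(4,j)(5-j)!
= C(4,0)·5! - C(4,1)·4! + C(4,2)·3! - C(4,3)·2! + C(4,4)·1!
= 120 - 96 + 36 - 8 + 1
= 53

53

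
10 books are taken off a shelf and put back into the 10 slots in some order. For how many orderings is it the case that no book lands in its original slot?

1334961

Recurrence: !10 = 9·(!9 + !8).
!10 = 9·(133496 + 14833) = 9·148329 = 1334961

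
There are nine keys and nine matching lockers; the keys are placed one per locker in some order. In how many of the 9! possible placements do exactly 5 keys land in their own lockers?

Choose which 5 of the 9 are fixed: C(9,5) = 126.
The remaining 4 must be deranged: !4 = 9.
Total: 126 × 9 = 1134.

1134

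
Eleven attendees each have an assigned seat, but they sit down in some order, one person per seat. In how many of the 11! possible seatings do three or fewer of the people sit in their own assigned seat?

# with exactly i fixed is C(11,i)·!(11-i); sum over i=0..3:
  i=0: C(11,0)·!11 = 1·14684570 = 14684570
  i=1: C(11,1)·!10 = 11·1334961 = 14684571
  i=2: C(11,2)·!9 = 55·133496 = 7342280
  i=3: C(11,3)·!8 = 165·14833 = 2447445
Total = 39158866.

39158866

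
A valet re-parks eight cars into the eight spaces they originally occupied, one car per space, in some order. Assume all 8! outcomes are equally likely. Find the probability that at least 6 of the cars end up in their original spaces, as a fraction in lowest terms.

Favorable outcomes: Σ_{i≥6} C(8,i)·!(8-i) = 28·1 + 8·0 + 1·1 = 29.
Total outcomes: 8! = 40320.
Probability = 29/40320 = 29/40320.

29/40320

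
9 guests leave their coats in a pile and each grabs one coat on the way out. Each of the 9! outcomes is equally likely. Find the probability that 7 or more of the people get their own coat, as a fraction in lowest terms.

37/362880

Favorable outcomes: Σ_{i≥7} C(9,i)·!(9-i) = 36·1 + 9·0 + 1·1 = 37.
Total outcomes: 9! = 362880.
Probability = 37/362880 = 37/362880.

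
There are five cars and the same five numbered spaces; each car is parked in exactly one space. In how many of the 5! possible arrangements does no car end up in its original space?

The subfactorial !5 = [5!/e] (nearest integer).
5! = 120, and 120/e ≈ 44.15, so !5 = 44.

44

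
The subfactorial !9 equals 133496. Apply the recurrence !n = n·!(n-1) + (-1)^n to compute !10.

1334961

!10 = 10·133496 + 1 = 1334961.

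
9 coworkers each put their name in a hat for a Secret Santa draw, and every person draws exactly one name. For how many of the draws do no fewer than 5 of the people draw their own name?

1339

Sum C(9,i)·!(9-i) for i = 5..9:
  i=5: C(9,5)·!4 = 126·9 = 1134
  i=6: C(9,6)·!3 = 84·2 = 168
  i=7: C(9,7)·!2 = 36·1 = 36
  i=8: C(9,8)·!1 = 9·0 = 0
  i=9: C(9,9)·!0 = 1·1 = 1
Total = 1339.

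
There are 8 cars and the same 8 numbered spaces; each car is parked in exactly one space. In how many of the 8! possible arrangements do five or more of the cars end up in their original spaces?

Sum C(8,i)·!(8-i) for i = 5..8:
  i=5: C(8,5)·!3 = 56·2 = 112
  i=6: C(8,6)·!2 = 28·1 = 28
  i=7: C(8,7)·!1 = 8·0 = 0
  i=8: C(8,8)·!0 = 1·1 = 1
Total = 141.

141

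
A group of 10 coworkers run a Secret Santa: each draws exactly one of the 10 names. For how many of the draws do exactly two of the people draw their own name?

667485

Pick the 2 fixed positions: C(10,2) = 45 ways.
The other 8 form a derangement: !8 = 14833.
Total: 45 × 14833 = 667485.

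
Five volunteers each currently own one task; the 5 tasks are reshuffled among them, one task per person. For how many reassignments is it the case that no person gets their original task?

!5 is the nearest integer to 5!/e.
5! = 120, and 120/e ≈ 44.15, so !5 = 44.

44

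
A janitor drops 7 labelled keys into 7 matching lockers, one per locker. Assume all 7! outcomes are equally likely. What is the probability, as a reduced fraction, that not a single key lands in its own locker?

Favorable outcomes: !7 = 1854.
Total outcomes: 7! = 5040.
Probability = 1854/5040 = 103/280.

103/280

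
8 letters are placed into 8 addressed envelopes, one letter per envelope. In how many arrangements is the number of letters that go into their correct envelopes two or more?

10655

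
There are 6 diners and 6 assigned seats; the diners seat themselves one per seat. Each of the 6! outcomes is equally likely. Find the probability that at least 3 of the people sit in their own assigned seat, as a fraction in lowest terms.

7/90

Favorable outcomes: Σ_{i≥3} C(6,i)·!(6-i) = 20·2 + 15·1 + 6·0 + 1·1 = 56.
Total outcomes: 6! = 720.
Probability = 56/720 = 7/90.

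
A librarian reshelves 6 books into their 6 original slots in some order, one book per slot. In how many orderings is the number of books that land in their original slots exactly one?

264

Choose which one of the 6 is fixed: C(6,1) = 6.
The other 5 form a derangement: !5 = 44.
Total: 6 × 44 = 264.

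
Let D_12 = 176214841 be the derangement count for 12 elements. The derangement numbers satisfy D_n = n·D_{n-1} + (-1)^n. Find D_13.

2290792932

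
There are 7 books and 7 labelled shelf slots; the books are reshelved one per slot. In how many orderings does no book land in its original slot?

Use !n = n·!(n-1) + (-1)^n.
!7 = 7·265 - 1 = 1854

1854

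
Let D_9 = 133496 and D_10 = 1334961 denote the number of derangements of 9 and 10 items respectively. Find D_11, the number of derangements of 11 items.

D_11 = (11-1)·(D_10 + D_9) = 10·(1334961 + 133496) = 10·1468457 = 14684570.

14684570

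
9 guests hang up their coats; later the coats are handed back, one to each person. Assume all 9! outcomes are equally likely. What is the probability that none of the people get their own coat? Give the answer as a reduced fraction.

Favorable outcomes: !9 = 133496.
Total outcomes: 9! = 362880.
Probability = 133496/362880 = 16687/45360.

16687/45360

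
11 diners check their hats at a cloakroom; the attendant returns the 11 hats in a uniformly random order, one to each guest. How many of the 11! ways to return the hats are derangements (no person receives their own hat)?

14684570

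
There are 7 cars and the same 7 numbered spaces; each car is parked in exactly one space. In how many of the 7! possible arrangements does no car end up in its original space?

1854

The number of derangements of 7 is !7 = Σ_{k=0}^{7} (-1)^k·7!/k!
= 7! - 7!/1! + 7!/2! - 7!/3! + 7!/4! - 7!/5! + 7!/6! - 7!/7!
= 5040 - 5040 + 2520 - 840 + 210 - 42 + 7 - 1
= 1854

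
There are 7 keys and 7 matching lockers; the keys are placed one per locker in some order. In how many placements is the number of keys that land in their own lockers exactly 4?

70

Choose which 4 of the 7 are fixed: C(7,4) = 35.
The other 3 form a derangement: !3 = 2.
Total: 35 × 2 = 70.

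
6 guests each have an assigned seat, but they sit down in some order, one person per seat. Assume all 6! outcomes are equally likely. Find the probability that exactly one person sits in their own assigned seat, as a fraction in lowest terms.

11/30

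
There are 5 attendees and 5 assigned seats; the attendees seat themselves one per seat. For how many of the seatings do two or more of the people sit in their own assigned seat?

31

Sum C(5,i)·!(5-i) for i = 2..5:
  i=2: C(5,2)·!3 = 10·2 = 20
  i=3: C(5,3)·!2 = 10·1 = 10
  i=4: C(5,4)·!1 = 5·0 = 0
  i=5: C(5,5)·!0 = 1·1 = 1
Total = 31.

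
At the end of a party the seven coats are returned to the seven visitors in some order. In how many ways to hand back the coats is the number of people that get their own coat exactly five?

21

Pick the 5 fixed positions: C(7,5) = 21 ways.
The other 2 form a derangement: !2 = 1.
Total: 21 × 1 = 21.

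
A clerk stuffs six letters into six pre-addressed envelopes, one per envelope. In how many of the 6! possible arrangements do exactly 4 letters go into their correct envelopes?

Pick the 4 fixed positions: C(6,4) = 15 ways.
The other 2 form a derangement: !2 = 1.
Total: 15 × 1 = 15.

15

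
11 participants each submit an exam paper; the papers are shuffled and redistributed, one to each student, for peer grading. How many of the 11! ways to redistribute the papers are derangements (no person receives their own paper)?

14684570

Use !n = (n-1)(!(n-1) + !(n-2)).
!11 = 10·(1334961 + 133496) = 10·1468457 = 14684570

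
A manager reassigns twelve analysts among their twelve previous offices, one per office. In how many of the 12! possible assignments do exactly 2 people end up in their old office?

88107426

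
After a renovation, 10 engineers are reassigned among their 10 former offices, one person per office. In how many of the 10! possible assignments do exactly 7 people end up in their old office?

Pick the 7 fixed positions: C(10,7) = 120 ways.
The other 3 form a derangement: !3 = 2.
Total: 120 × 2 = 240.

240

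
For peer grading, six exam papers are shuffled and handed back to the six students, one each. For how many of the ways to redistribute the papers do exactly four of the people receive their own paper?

Pick the 4 fixed positions: C(6,4) = 15 ways.
The other 2 form a derangement: !2 = 1.
Total: 15 × 1 = 15.

15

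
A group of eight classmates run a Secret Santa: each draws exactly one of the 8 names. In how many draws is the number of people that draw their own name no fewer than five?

141

Sum C(8,i)·!(8-i) for i = 5..8:
  i=5: C(8,5)·!3 = 56·2 = 112
  i=6: C(8,6)·!2 = 28·1 = 28
  i=7: C(8,7)·!1 = 8·0 = 0
  i=8: C(8,8)·!0 = 1·1 = 1
Total = 141.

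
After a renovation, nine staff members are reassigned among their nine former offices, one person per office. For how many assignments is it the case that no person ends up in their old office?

133496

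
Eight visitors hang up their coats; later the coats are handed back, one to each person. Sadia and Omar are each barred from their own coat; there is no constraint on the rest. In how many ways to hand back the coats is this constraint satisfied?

Inclusion-exclusion on the 2 forbidden self-matches:
Σ_{j=0}^{2} (-1)^j C(2,j)(8-j)!
= C(2,0)·8! - C(2,1)·7! + C(2,2)·6!
= 40320 - 10080 + 720
= 30960

30960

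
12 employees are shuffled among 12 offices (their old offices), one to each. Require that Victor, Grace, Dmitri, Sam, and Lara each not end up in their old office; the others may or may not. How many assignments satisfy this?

312273360

Let A_j be the event that the j-th constrained one is fixed. By inclusion-exclusion over the 5 events:
Σ_{j=0}^{5} (-1)^j C(5,j)(12-j)!
= C(5,0)·12! - C(5,1)·11! + C(5,2)·10! - C(5,3)·9! + C(5,4)·8! - C(5,5)·7!
= 479001600 - 199584000 + 36288000 - 3628800 + 201600 - 5040
= 312273360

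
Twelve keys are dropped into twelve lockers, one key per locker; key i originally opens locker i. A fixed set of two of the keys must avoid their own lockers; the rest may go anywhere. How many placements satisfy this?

402796800

Inclusion-exclusion on the 2 forbidden self-matches:
Σ_{j=0}^{2} (-1)^j C(2,j)(12-j)!
= C(2,0)·12! - C(2,1)·11! + C(2,2)·10!
= 479001600 - 79833600 + 3628800
= 402796800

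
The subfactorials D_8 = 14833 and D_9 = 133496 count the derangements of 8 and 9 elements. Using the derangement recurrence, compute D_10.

1334961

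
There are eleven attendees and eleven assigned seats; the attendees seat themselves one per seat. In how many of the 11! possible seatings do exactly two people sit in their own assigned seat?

7342280

Choose which 2 of the 11 are fixed: C(11,2) = 55.
The remaining 9 must be deranged: !9 = 133496.
Total: 55 × 133496 = 7342280.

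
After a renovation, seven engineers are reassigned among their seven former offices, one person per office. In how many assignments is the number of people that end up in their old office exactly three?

315

Pick the 3 fixed positions: C(7,3) = 35 ways.
The remaining 4 must be deranged: !4 = 9.
Total: 35 × 9 = 315.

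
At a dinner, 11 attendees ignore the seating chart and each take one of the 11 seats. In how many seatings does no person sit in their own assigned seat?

14684570

By inclusion-exclusion, !11 = Σ (-1)^k · 11!/k! for k=0..11
= 11! - 11!/1! + 11!/2! - 11!/3! + 11!/4! - 11!/5! + 11!/6! - 11!/7! + 11!/8! - 11!/9! + 11!/10! - 11!/11!
= 39916800 - 39916800 + 19958400 - 6652800 + 1663200 - 332640 + 55440 - 7920 + 990 - 110 + 11 - 1
= 14684570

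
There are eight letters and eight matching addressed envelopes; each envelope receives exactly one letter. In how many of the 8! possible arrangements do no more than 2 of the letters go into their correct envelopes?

37085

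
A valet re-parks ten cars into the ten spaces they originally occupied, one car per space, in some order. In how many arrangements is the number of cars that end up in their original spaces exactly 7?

Choose which 7 of the 10 are fixed: C(10,7) = 120.
The remaining 3 must be deranged: !3 = 2.
Total: 120 × 2 = 240.

240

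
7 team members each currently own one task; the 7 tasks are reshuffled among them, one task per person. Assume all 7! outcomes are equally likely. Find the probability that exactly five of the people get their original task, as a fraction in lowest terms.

1/240

Favorable outcomes: C(7,5)·!2 = 21·1 = 21.
Total outcomes: 7! = 5040.
Probability = 21/5040 = 1/240.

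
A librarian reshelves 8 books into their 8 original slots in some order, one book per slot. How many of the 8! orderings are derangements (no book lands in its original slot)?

14833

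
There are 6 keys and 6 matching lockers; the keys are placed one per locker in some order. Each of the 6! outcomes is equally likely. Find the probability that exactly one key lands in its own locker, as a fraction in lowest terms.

Favorable outcomes: C(6,1)·!5 = 6·44 = 264.
Total outcomes: 6! = 720.
Probability = 264/720 = 11/30.

11/30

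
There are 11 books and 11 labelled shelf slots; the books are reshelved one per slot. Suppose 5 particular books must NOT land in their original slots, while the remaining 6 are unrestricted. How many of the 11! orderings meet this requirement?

25022880

Inclusion-exclusion on the 5 forbidden self-matches:
Σ_{j=0}^{5} (-1)^j C(5,j)(11-j)!
= C(5,0)·11! - C(5,1)·10! + C(5,2)·9! - C(5,3)·8! + C(5,4)·7! - C(5,5)·6!
= 39916800 - 18144000 + 3628800 - 403200 + 25200 - 720
= 25022880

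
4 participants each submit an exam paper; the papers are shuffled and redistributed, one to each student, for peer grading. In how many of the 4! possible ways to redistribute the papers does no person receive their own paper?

9

Use !n = (n-1)(!(n-1) + !(n-2)).
!4 = 3·(2 + 1) = 3·3 = 9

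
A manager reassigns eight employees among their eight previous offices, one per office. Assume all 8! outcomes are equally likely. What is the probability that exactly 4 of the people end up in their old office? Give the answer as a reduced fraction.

1/64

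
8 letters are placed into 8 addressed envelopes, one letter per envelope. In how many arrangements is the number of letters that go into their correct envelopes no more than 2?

Sum C(8,i)·!(8-i) for i = 0..2:
  i=0: C(8,0)·!8 = 1·14833 = 14833
  i=1: C(8,1)·!7 = 8·1854 = 14832
  i=2: C(8,2)·!6 = 28·265 = 7420
Total = 37085.

37085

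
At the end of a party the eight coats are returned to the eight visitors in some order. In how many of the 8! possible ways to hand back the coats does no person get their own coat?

14833

The subfactorial !8 = [8!/e] (nearest integer).
8! = 40320, and 40320/e ≈ 14832.90, so !8 = 14833.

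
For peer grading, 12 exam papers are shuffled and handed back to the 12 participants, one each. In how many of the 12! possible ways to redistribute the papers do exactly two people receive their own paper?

Choose which 2 of the 12 are fixed: C(12,2) = 66.
The remaining 10 must be deranged: !10 = 1334961.
Total: 66 × 1334961 = 88107426.

88107426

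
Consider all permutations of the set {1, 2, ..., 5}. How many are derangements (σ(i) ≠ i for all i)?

44

!5 is the nearest integer to 5!/e.
5! = 120, and 120/e ≈ 44.15, so !5 = 44.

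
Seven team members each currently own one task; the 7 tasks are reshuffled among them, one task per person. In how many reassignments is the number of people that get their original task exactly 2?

Choose which 2 of the 7 are fixed: C(7,2) = 21.
The other 5 form a derangement: !5 = 44.
Total: 21 × 44 = 924.

924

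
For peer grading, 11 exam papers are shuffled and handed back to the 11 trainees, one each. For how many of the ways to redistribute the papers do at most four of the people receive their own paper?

39770686

Sum C(11,i)·!(11-i) for i = 0..4:
  i=0: C(11,0)·!11 = 1·14684570 = 14684570
  i=1: C(11,1)·!10 = 11·1334961 = 14684571
  i=2: C(11,2)·!9 = 55·133496 = 7342280
  i=3: C(11,3)·!8 = 165·14833 = 2447445
  i=4: C(11,4)·!7 = 330·1854 = 611820
Total = 39770686.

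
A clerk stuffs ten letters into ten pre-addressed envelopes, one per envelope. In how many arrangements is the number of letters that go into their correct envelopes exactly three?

222480

Choose which 3 of the 10 are fixed: C(10,3) = 120.
The remaining 7 must be deranged: !7 = 1854.
Total: 120 × 1854 = 222480.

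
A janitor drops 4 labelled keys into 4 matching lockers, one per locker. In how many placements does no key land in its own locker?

9

Recurrence: !4 = 4·!3 + (-1)^4.
!4 = 4·2 + 1 = 9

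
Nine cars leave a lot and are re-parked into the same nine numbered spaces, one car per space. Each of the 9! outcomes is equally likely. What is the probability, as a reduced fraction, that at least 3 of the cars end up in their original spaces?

Favorable outcomes: Σ_{i≥3} C(9,i)·!(9-i) = 84·265 + 126·44 + 126·9 + 84·2 + 36·1 + 9·0 + 1·1 = 29143.
Total outcomes: 9! = 362880.
Probability = 29143/362880 = 29143/362880.

29143/362880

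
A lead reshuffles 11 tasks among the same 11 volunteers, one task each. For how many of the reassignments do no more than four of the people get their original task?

Sum C(11,i)·!(11-i) for i = 0..4:
  i=0: C(11,0)·!11 = 1·14684570 = 14684570
  i=1: C(11,1)·!10 = 11·1334961 = 14684571
  i=2: C(11,2)·!9 = 55·133496 = 7342280
  i=3: C(11,3)·!8 = 165·14833 = 2447445
  i=4: C(11,4)·!7 = 330·1854 = 611820
Total = 39770686.

39770686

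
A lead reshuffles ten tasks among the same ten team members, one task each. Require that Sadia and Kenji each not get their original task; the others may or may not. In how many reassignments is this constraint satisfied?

2943360

Inclusion-exclusion on the 2 forbidden self-matches:
Σ_{j=0}^{2} (-1)^j C(2,j)(10-j)!
= C(2,0)·10! - C(2,1)·9! + C(2,2)·8!
= 3628800 - 725760 + 40320
= 2943360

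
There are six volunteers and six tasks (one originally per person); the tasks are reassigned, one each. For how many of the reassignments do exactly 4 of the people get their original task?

15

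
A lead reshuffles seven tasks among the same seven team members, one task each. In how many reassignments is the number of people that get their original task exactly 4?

Choose which 4 of the 7 are fixed: C(7,4) = 35.
The other 3 form a derangement: !3 = 2.
Total: 35 × 2 = 70.

70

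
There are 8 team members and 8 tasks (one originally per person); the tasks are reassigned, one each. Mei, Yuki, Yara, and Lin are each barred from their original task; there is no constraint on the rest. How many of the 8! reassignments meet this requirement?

24024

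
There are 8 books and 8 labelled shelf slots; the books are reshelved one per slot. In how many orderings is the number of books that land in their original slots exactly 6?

Choose which 6 of the 8 are fixed: C(8,6) = 28.
The remaining 2 must be deranged: !2 = 1.
Total: 28 × 1 = 28.

28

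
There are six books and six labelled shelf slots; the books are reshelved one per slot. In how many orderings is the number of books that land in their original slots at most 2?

Sum C(6,i)·!(6-i) for i = 0..2:
  i=0: C(6,0)·!6 = 1·265 = 265
  i=1: C(6,1)·!5 = 6·44 = 264
  i=2: C(6,2)·!4 = 15·9 = 135
Total = 664.

664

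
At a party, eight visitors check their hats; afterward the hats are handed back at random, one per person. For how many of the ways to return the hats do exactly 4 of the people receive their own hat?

630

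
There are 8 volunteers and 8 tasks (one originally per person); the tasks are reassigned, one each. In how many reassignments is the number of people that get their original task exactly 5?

112

Pick the 5 fixed positions: C(8,5) = 56 ways.
The remaining 3 must be deranged: !3 = 2.
Total: 56 × 2 = 112.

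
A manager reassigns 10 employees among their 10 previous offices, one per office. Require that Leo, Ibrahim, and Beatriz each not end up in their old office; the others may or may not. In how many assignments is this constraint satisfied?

Inclusion-exclusion on the 3 forbidden self-matches:
Σ_{j=0}^{3} (-1)^j C(3,j)(10-j)!
= C(3,0)·10! - C(3,1)·9! + C(3,2)·8! - C(3,3)·7!
= 3628800 - 1088640 + 120960 - 5040
= 2656080

2656080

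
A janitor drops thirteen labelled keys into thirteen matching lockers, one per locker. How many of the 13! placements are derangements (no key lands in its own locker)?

2290792932

By inclusion-exclusion, !13 = Σ (-1)^k · 13!/k! for k=0..13
= 13! - 13!/1! + 13!/2! - 13!/3! + 13!/4! - 13!/5! + 13!/6! - 13!/7! + 13!/8! - 13!/9! + 13!/10! - 13!/11! + 13!/12! - 13!/13!
= 6227020800 - 6227020800 + 3113510400 - 1037836800 + 259459200 - 51891840 + 8648640 - 1235520 + 154440 - 17160 + 1716 - 156 + 13 - 1
= 2290792932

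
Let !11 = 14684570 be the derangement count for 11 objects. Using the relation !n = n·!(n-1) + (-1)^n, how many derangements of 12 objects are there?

!12 = 12·14684570 + 1 = 176214841.

176214841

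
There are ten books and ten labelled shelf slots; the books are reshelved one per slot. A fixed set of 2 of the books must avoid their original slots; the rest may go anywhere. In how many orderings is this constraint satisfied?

2943360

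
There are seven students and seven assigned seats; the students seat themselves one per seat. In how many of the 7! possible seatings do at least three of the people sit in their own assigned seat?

# with exactly i fixed is C(7,i)·!(7-i); sum over i=3..7:
  i=3: C(7,3)·!4 = 35·9 = 315
  i=4: C(7,4)·!3 = 35·2 = 70
  i=5: C(7,5)·!2 = 21·1 = 21
  i=6: C(7,6)·!1 = 7·0 = 0
  i=7: C(7,7)·!0 = 1·1 = 1
Total = 407.

407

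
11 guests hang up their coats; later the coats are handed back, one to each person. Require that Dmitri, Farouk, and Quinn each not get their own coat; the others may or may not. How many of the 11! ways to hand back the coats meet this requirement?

Let A_j be the event that the j-th constrained one is fixed. By inclusion-exclusion over the 3 events:
Σ_{j=0}^{3} (-1)^j C(3,j)(11-j)!
= C(3,0)·11! - C(3,1)·10! + C(3,2)·9! - C(3,3)·8!
= 39916800 - 10886400 + 1088640 - 40320
= 30078720

30078720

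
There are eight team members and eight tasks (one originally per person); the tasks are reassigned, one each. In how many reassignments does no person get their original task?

By inclusion-exclusion, !8 = Σ (-1)^k · 8!/k! for k=0..8
= 8! - 8!/1! + 8!/2! - 8!/3! + 8!/4! - 8!/5! + 8!/6! - 8!/7! + 8!/8!
= 40320 - 40320 + 20160 - 6720 + 1680 - 336 + 56 - 8 + 1
= 14833

14833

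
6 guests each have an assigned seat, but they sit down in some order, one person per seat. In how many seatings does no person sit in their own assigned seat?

265

Use !n = (n-1)(!(n-1) + !(n-2)).
!6 = 5·(44 + 9) = 5·53 = 265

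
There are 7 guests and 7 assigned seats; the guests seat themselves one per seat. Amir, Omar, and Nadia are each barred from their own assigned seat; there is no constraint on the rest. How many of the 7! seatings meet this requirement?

3216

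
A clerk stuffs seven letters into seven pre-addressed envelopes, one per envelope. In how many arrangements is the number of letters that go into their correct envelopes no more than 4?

5018

Sum C(7,i)·!(7-i) for i = 0..4:
  i=0: C(7,0)·!7 = 1·1854 = 1854
  i=1: C(7,1)·!6 = 7·265 = 1855
  i=2: C(7,2)·!5 = 21·44 = 924
  i=3: C(7,3)·!4 = 35·9 = 315
  i=4: C(7,4)·!3 = 35·2 = 70
Total = 5018.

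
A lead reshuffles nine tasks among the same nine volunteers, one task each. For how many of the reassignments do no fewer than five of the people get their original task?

1339

# with exactly i fixed is C(9,i)·!(9-i); sum over i=5..9:
  i=5: C(9,5)·!4 = 126·9 = 1134
  i=6: C(9,6)·!3 = 84·2 = 168
  i=7: C(9,7)·!2 = 36·1 = 36
  i=8: C(9,8)·!1 = 9·0 = 0
  i=9: C(9,9)·!0 = 1·1 = 1
Total = 1339.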